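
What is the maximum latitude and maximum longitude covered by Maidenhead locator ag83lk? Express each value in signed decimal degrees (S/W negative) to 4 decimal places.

-26.5417, -163.0000

Field A=0, G=6: +0·20° lon, +6·10° lat → SW at lon -180°, lat -30°.
Square 8, 3: +8·2° lon, +3·1° lat → SW at lon -164°, lat -27°.
Subsquare l=11, k=10: +11·0.0833333° lon, +10·0.0416667° lat → SW at lon -163.083°, lat -26.5833°.
Cell spans 0.0833333° lon × 0.0416667° lat. NE corner is SW corner plus one full cell.
latitude -26.5417, longitude -163.0000.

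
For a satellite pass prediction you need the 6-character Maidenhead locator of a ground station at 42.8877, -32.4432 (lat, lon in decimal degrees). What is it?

HN32sv

Shift to the Maidenhead origin (180°W, 90°S): lon 147.5568, lat 132.8877.
Field: 147.5568/20 → 7 → H, 132.8877/10 → 13 → N; chars HN.
Square: 7.5568/2 → 3, 2.8877/1 → 2; chars 32.
Subsquare: 1.5568/0.0833333 → 18 → s, 0.8877/0.0416667 → 21 → v; chars sv.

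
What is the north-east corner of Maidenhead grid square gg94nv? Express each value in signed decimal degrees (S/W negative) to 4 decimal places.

-25.0833, -40.8333

Field G=6, G=6: +6·20° lon, +6·10° lat → SW at lon -60°, lat -30°.
Square 9, 4: +9·2° lon, +4·1° lat → SW at lon -42°, lat -26°.
Subsquare n=13, v=21: +13·0.0833333° lon, +21·0.0416667° lat → SW at lon -40.9167°, lat -25.125°.
Cell spans 0.0833333° lon × 0.0416667° lat. NE corner is SW corner plus one full cell.
latitude -25.0833, longitude -40.8333.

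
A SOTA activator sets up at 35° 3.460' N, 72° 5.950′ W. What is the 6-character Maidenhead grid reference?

Shift to the Maidenhead origin (180°W, 90°S): lon 107.9008, lat 125.0577.
Field (20°×10°, letters A–R): lon ⌊107.9008/20⌋ = 5 → F; lat ⌊125.0577/10⌋ = 12 → M.
Square (2°×1°, digits 0–9): lon ⌊7.9008/2⌋ = 3; lat ⌊5.0577/1⌋ = 5.
Subsquare (5′×2.5′, letters a–x): lon ⌊1.9008/0.0833333⌋ = 22 → w; lat ⌊0.0577/0.0416667⌋ = 1 → b.

FM35wb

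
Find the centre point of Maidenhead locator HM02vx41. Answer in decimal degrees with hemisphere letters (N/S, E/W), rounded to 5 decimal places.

Field H=7, M=12: +7·20° lon, +12·10° lat → SW at lon -40°, lat 30°.
Square 0, 2: +0·2° lon, +2·1° lat → SW at lon -40°, lat 32°.
Subsquare v=21, x=23: +21·0.0833333° lon, +23·0.0416667° lat → SW at lon -38.25°, lat 32.9583°.
Extended square 4, 1: +4·0.00833333° lon, +1·0.00416667° lat → SW at lon -38.2167°, lat 32.9625°.
Cell spans 0.00833333° lon × 0.00416667° lat. Centre is SW corner plus half of each.
latitude 32.96458° N, longitude 38.21250° W.

32.96458° N, 38.21250° W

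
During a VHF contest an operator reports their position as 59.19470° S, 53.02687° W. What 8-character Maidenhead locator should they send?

Offset from 180°W / 90°S: lon 126.97313°, lat 30.80530°.
Field (20°×10°, letters A–R): 126.97313/20 → 6 → G, 30.80530/10 → 3 → D; chars GD.
Square (2°×1°, digits 0–9): 6.97313/2 → 3, 0.80530/1 → 0; chars 30.
Subsquare (5′×2.5′, letters a–x): 0.97313/0.0833333 → 11 → l, 0.80530/0.0416667 → 19 → t; chars lt.
Extended square (30″×15″, digits 0–9): 0.05646/0.00833333 → 6, 0.01363/0.00416667 → 3; chars 63.

GD30lt63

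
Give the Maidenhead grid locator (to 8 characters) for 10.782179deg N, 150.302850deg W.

Offset from 180°W / 90°S: lon 29.69715°, lat 100.78218°.
Field: lon ⌊29.69715/20⌋ = 1 → B; lat ⌊100.78218/10⌋ = 10 → K.
Square: lon ⌊9.69715/2⌋ = 4; lat ⌊0.78218/1⌋ = 0.
Subsquare: lon ⌊1.69715/0.0833333⌋ = 20 → u; lat ⌊0.78218/0.0416667⌋ = 18 → s.
Extended square: lon ⌊0.03048/0.00833333⌋ = 3; lat ⌊0.03218/0.00416667⌋ = 7.

BK40us37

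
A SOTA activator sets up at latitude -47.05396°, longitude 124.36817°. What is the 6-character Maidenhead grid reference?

PE22ew

Offset from 180°W / 90°S: lon 304.3682°, lat 42.9460°.
Field (20°×10°, letters A–R): 304.3682/20 → 15 → P, 42.9460/10 → 4 → E; chars PE.
Square (2°×1°, digits 0–9): 4.3682/2 → 2, 2.9460/1 → 2; chars 22.
Subsquare (5′×2.5′, letters a–x): 0.3682/0.0833333 → 4 → e, 0.9460/0.0416667 → 22 → w; chars ew.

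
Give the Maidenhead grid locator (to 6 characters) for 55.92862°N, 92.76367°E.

NO65jw

Add 180° to longitude and 90° to latitude: 272.7637, 145.9286.
Field: lon ⌊272.7637/20⌋ = 13 → N; lat ⌊145.9286/10⌋ = 14 → O.
Square: lon ⌊12.7637/2⌋ = 6; lat ⌊5.9286/1⌋ = 5.
Subsquare: lon ⌊0.7637/0.0833333⌋ = 9 → j; lat ⌊0.9286/0.0416667⌋ = 22 → w.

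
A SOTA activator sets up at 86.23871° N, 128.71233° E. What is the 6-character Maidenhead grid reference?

PR46if

Offset from 180°W / 90°S: lon 308.7123°, lat 176.2387°.
Field: lon ⌊308.7123/20⌋ = 15 → P; lat ⌊176.2387/10⌋ = 17 → R.
Square: lon ⌊8.7123/2⌋ = 4; lat ⌊6.2387/1⌋ = 6.
Subsquare: lon ⌊0.7123/0.0833333⌋ = 8 → i; lat ⌊0.2387/0.0416667⌋ = 5 → f.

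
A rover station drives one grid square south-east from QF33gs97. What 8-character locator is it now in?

Longitude extended square 9; +1 → 10, wraps to 0, carry into subsquare.
Longitude subsquare g = 6; +1 → 7 = h.
Latitude extended square 7; −1 → 6.

QF33hs06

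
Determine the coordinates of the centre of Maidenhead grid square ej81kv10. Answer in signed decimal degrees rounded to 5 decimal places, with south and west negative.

Field E=4, J=9: +4·20° lon, +9·10° lat → SW at lon -100°, lat 0°.
Square 8, 1: +8·2° lon, +1·1° lat → SW at lon -84°, lat 1°.
Subsquare k=10, v=21: +10·0.0833333° lon, +21·0.0416667° lat → SW at lon -83.1667°, lat 1.875°.
Extended square 1, 0: +1·0.00833333° lon, +0·0.00416667° lat → SW at lon -83.1583°, lat 1.875°.
Cell spans 0.00833333° lon × 0.00416667° lat. Centre is SW corner plus half of each.
latitude 1.87708, longitude -83.15417.

1.87708, -83.15417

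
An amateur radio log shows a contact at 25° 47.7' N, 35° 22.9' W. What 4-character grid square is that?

HL25

Shift to the Maidenhead origin (180°W, 90°S): lon 144.62, lat 115.80.
Field: lon ⌊144.62/20⌋ = 7 → H; lat ⌊115.80/10⌋ = 11 → L.
Square: lon ⌊4.62/2⌋ = 2; lat ⌊5.80/1⌋ = 5.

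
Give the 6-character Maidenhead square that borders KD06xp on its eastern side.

KD16ap

Longitude subsquare x = 23; +1 → 24, wraps to 0 = a, carry into square.
Longitude square 0; +1 → 1.
The latitude characters are unchanged.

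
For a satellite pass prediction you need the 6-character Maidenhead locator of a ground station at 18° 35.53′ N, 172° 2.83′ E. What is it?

Add 180° to longitude and 90° to latitude: 352.0472, 108.5922.
Field: lon ⌊352.0472/20⌋ = 17 → R; lat ⌊108.5922/10⌋ = 10 → K.
Square: lon ⌊12.0472/2⌋ = 6; lat ⌊8.5922/1⌋ = 8.
Subsquare: lon ⌊0.0472/0.0833333⌋ = 0 → a; lat ⌊0.5922/0.0416667⌋ = 14 → o.

RK68ao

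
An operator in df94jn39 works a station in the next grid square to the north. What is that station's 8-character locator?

DF94jo30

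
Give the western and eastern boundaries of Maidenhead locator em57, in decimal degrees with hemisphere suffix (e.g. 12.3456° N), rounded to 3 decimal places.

90.000° W, 88.000° W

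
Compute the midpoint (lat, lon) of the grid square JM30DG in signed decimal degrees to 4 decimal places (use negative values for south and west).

Field J=9, M=12: +9·20° lon, +12·10° lat → SW at lon 0°, lat 30°.
Square 3, 0: +3·2° lon, +0·1° lat → SW at lon 6°, lat 30°.
Subsquare d=3, g=6: +3·0.0833333° lon, +6·0.0416667° lat → SW at lon 6.25°, lat 30.25°.
Cell spans 0.0833333° lon × 0.0416667° lat. Centre is SW corner plus half of each.
latitude 30.2708, longitude 6.2917.

30.2708, 6.2917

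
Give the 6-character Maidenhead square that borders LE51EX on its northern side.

LE52ea

Latitude subsquare x = 23; +1 → 24, wraps to 0 = a, carry into square.
Latitude square 1; +1 → 2.
The longitude characters are unchanged.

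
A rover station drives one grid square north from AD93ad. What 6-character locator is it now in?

AD93ae

Latitude subsquare d = 3; +1 → 4 = e.
The longitude characters are unchanged.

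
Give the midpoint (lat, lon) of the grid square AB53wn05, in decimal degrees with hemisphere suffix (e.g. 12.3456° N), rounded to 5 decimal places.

Field A=0, B=1: +0·20° lon, +1·10° lat → SW at lon -180°, lat -80°.
Square 5, 3: +5·2° lon, +3·1° lat → SW at lon -170°, lat -77°.
Subsquare w=22, n=13: +22·0.0833333° lon, +13·0.0416667° lat → SW at lon -168.167°, lat -76.4583°.
Extended square 0, 5: +0·0.00833333° lon, +5·0.00416667° lat → SW at lon -168.167°, lat -76.4375°.
Cell spans 0.00833333° lon × 0.00416667° lat. Centre is SW corner plus half of each.
latitude 76.43542° S, longitude 168.16250° W.

76.43542° S, 168.16250° W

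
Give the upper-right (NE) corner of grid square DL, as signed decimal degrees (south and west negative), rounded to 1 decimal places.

30.0, -100.0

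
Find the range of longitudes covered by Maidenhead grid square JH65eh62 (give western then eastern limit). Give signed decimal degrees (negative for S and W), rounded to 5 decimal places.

12.38333, 12.39167

Field J=9, H=7: +9·20° lon, +7·10° lat → SW at lon 0°, lat -20°.
Square 6, 5: +6·2° lon, +5·1° lat → SW at lon 12°, lat -15°.
Subsquare e=4, h=7: +4·0.0833333° lon, +7·0.0416667° lat → SW at lon 12.3333°, lat -14.7083°.
Extended square 6, 2: +6·0.00833333° lon, +2·0.00416667° lat → SW at lon 12.3833°, lat -14.7°.
Cell spans 0.00833333° lon × 0.00416667° lat.
west 12.38333, east 12.39167.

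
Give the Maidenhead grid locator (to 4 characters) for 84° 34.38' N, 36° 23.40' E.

KR84

Offset from 180°W / 90°S: lon 216.39°, lat 174.57°.
Field: lon ⌊216.39/20⌋ = 10 → K; lat ⌊174.57/10⌋ = 17 → R.
Square: lon ⌊16.39/2⌋ = 8; lat ⌊4.57/1⌋ = 4.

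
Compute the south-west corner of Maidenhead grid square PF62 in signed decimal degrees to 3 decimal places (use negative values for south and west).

Field P=15, F=5: +15·20° lon, +5·10° lat → SW at lon 120°, lat -40°.
Square 6, 2: +6·2° lon, +2·1° lat → SW at lon 132°, lat -38°.
latitude -38.000, longitude 132.000.

-38.000, 132.000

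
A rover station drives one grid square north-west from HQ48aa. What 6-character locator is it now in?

HQ38xb

Longitude subsquare a = 0; −1 → -1, wraps to 23 = x, carry into square.
Longitude square 4; −1 → 3.
Latitude subsquare a = 0; +1 → 1 = b.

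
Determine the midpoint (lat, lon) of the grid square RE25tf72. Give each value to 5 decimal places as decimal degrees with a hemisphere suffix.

Field R=17, E=4: +17·20° lon, +4·10° lat → SW at lon 160°, lat -50°.
Square 2, 5: +2·2° lon, +5·1° lat → SW at lon 164°, lat -45°.
Subsquare t=19, f=5: +19·0.0833333° lon, +5·0.0416667° lat → SW at lon 165.583°, lat -44.7917°.
Extended square 7, 2: +7·0.00833333° lon, +2·0.00416667° lat → SW at lon 165.642°, lat -44.7833°.
Cell spans 0.00833333° lon × 0.00416667° lat. Centre is SW corner plus half of each.
latitude 44.78125° S, longitude 165.64583° E.

44.78125° S, 165.64583° E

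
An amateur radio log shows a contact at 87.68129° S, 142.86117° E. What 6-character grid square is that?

Add 180° to longitude and 90° to latitude: 322.8612, 2.3187.
Field: lon ⌊322.8612/20⌋ = 16 → Q; lat ⌊2.3187/10⌋ = 0 → A.
Square: lon ⌊2.8612/2⌋ = 1; lat ⌊2.3187/1⌋ = 2.
Subsquare: lon ⌊0.8612/0.0833333⌋ = 10 → k; lat ⌊0.3187/0.0416667⌋ = 7 → h.

QA12kh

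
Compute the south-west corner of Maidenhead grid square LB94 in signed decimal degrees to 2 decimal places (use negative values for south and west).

-76.00, 58.00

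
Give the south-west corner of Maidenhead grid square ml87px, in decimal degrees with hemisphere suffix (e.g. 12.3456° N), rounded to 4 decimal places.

Field M=12, L=11: +12·20° lon, +11·10° lat → SW at lon 60°, lat 20°.
Square 8, 7: +8·2° lon, +7·1° lat → SW at lon 76°, lat 27°.
Subsquare p=15, x=23: +15·0.0833333° lon, +23·0.0416667° lat → SW at lon 77.25°, lat 27.9583°.
latitude 27.9583° N, longitude 77.2500° E.

27.9583° N, 77.2500° E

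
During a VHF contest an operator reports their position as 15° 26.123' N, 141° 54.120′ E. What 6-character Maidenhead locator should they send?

QK05wk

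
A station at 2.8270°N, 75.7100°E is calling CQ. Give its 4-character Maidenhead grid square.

MJ72

Shift to the Maidenhead origin (180°W, 90°S): lon 255.71, lat 92.83.
Field: lon ⌊255.71/20⌋ = 12 → M; lat ⌊92.83/10⌋ = 9 → J.
Square: lon ⌊15.71/2⌋ = 7; lat ⌊2.83/1⌋ = 2.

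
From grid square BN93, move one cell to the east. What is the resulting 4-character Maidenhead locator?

CN03

Longitude square 9; +1 → 10, wraps to 0, carry into field.
Longitude field B = 1; +1 → 2 = C.
The latitude characters are unchanged.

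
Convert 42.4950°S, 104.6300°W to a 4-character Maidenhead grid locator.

Shift to the Maidenhead origin (180°W, 90°S): lon 75.37, lat 47.51.
Field: lon ⌊75.37/20⌋ = 3 → D; lat ⌊47.51/10⌋ = 4 → E.
Square: lon ⌊15.37/2⌋ = 7; lat ⌊7.51/1⌋ = 7.

DE77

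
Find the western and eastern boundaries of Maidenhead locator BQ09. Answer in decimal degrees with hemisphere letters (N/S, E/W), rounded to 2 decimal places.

160.00° W, 158.00° W

Field B=1, Q=16: +1·20° lon, +16·10° lat → SW at lon -160°, lat 70°.
Square 0, 9: +0·2° lon, +9·1° lat → SW at lon -160°, lat 79°.
Cell spans 2° lon × 1° lat.
west 160.00° W, east 158.00° W.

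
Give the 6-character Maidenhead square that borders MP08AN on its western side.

LP98xn

Longitude subsquare a = 0; −1 → -1, wraps to 23 = x, carry into square.
Longitude square 0; −1 → -1, wraps to 9, carry into field.
Longitude field M = 12; −1 → 11 = L.
The latitude characters are unchanged.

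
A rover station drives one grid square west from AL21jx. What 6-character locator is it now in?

Longitude subsquare j = 9; −1 → 8 = i.
The latitude characters are unchanged.

AL21ix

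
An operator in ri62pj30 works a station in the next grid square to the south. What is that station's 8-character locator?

RI62pi39

Latitude extended square 0; −1 → -1, wraps to 9, carry into subsquare.
Latitude subsquare j = 9; −1 → 8 = i.
The longitude characters are unchanged.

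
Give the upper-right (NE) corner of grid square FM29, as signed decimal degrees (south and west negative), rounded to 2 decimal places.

Field F=5, M=12: +5·20° lon, +12·10° lat → SW at lon -80°, lat 30°.
Square 2, 9: +2·2° lon, +9·1° lat → SW at lon -76°, lat 39°.
Cell spans 2° lon × 1° lat. NE corner is SW corner plus one full cell.
latitude 40.00, longitude -74.00.

40.00, -74.00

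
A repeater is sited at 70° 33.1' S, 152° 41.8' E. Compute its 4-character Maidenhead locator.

QB69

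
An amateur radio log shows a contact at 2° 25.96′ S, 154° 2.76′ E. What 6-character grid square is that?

QI77an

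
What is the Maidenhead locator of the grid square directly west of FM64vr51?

FM64vr41

Longitude extended square 5; −1 → 4.
The latitude characters are unchanged.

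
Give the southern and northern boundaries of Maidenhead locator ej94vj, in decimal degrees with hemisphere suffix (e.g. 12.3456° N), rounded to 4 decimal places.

Field E=4, J=9: +4·20° lon, +9·10° lat → SW at lon -100°, lat 0°.
Square 9, 4: +9·2° lon, +4·1° lat → SW at lon -82°, lat 4°.
Subsquare v=21, j=9: +21·0.0833333° lon, +9·0.0416667° lat → SW at lon -80.25°, lat 4.375°.
Cell spans 0.0833333° lon × 0.0416667° lat.
south 4.3750° N, north 4.4167° N.

4.3750° N, 4.4167° N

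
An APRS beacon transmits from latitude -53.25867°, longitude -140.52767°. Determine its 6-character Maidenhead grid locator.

BD96rr

Add 180° to longitude and 90° to latitude: 39.4723, 36.7413.
Field (20°×10°, letters A–R): 39.4723/20 → 1 → B, 36.7413/10 → 3 → D; chars BD.
Square (2°×1°, digits 0–9): 19.4723/2 → 9, 6.7413/1 → 6; chars 96.
Subsquare (5′×2.5′, letters a–x): 1.4723/0.0833333 → 17 → r, 0.7413/0.0416667 → 17 → r; chars rr.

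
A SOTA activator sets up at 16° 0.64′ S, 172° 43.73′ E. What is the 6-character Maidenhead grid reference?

Offset from 180°W / 90°S: lon 352.7288°, lat 73.9893°.
Field (20°×10°, letters A–R): 352.7288/20 → 17 → R, 73.9893/10 → 7 → H; chars RH.
Square (2°×1°, digits 0–9): 12.7288/2 → 6, 3.9893/1 → 3; chars 63.
Subsquare (5′×2.5′, letters a–x): 0.7288/0.0833333 → 8 → i, 0.9893/0.0416667 → 23 → x; chars ix.

RH63ix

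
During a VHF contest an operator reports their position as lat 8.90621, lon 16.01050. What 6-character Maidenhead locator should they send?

JJ88av

Add 180° to longitude and 90° to latitude: 196.0105, 98.9062.
Field: 196.0105/20 → 9 → J, 98.9062/10 → 9 → J; chars JJ.
Square: 16.0105/2 → 8, 8.9062/1 → 8; chars 88.
Subsquare: 0.0105/0.0833333 → 0 → a, 0.9062/0.0416667 → 21 → v; chars av.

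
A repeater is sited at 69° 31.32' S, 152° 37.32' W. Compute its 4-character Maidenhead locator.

Shift to the Maidenhead origin (180°W, 90°S): lon 27.38, lat 20.48.
Field: 27.38/20 → 1 → B, 20.48/10 → 2 → C; chars BC.
Square: 7.38/2 → 3, 0.48/1 → 0; chars 30.

BC30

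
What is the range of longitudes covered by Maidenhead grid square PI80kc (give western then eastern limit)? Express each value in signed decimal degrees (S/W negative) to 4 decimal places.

136.8333, 136.9167

Field P=15, I=8: +15·20° lon, +8·10° lat → SW at lon 120°, lat -10°.
Square 8, 0: +8·2° lon, +0·1° lat → SW at lon 136°, lat -10°.
Subsquare k=10, c=2: +10·0.0833333° lon, +2·0.0416667° lat → SW at lon 136.833°, lat -9.91667°.
Cell spans 0.0833333° lon × 0.0416667° lat.
west 136.8333, east 136.9167.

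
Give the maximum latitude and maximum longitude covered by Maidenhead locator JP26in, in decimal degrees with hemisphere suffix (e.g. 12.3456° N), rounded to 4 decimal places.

66.5833° N, 4.7500° E

Field J=9, P=15: +9·20° lon, +15·10° lat → SW at lon 0°, lat 60°.
Square 2, 6: +2·2° lon, +6·1° lat → SW at lon 4°, lat 66°.
Subsquare i=8, n=13: +8·0.0833333° lon, +13·0.0416667° lat → SW at lon 4.66667°, lat 66.5417°.
Cell spans 0.0833333° lon × 0.0416667° lat. NE corner is SW corner plus one full cell.
latitude 66.5833° N, longitude 4.7500° E.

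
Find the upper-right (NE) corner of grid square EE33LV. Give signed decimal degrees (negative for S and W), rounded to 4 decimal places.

-46.0833, -93.0000

Field E=4, E=4: +4·20° lon, +4·10° lat → SW at lon -100°, lat -50°.
Square 3, 3: +3·2° lon, +3·1° lat → SW at lon -94°, lat -47°.
Subsquare l=11, v=21: +11·0.0833333° lon, +21·0.0416667° lat → SW at lon -93.0833°, lat -46.125°.
Cell spans 0.0833333° lon × 0.0416667° lat. NE corner is SW corner plus one full cell.
latitude -46.0833, longitude -93.0000.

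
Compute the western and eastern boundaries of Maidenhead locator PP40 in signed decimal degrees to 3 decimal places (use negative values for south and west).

128.000, 130.000

Field P=15, P=15: +15·20° lon, +15·10° lat → SW at lon 120°, lat 60°.
Square 4, 0: +4·2° lon, +0·1° lat → SW at lon 128°, lat 60°.
Cell spans 2° lon × 1° lat.
west 128.000, east 130.000.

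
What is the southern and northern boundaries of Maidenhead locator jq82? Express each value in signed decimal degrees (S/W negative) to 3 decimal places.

Field J=9, Q=16: +9·20° lon, +16·10° lat → SW at lon 0°, lat 70°.
Square 8, 2: +8·2° lon, +2·1° lat → SW at lon 16°, lat 72°.
Cell spans 2° lon × 1° lat.
south 72.000, north 73.000.

72.000, 73.000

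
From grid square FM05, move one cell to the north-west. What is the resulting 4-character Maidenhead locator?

Longitude square 0; −1 → -1, wraps to 9, carry into field.
Longitude field F = 5; −1 → 4 = E.
Latitude square 5; +1 → 6.

EM96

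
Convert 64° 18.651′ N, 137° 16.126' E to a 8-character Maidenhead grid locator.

PP84ph24

Shift to the Maidenhead origin (180°W, 90°S): lon 317.26877, lat 154.31085.
Field: 317.26877/20 → 15 → P, 154.31085/10 → 15 → P; chars PP.
Square: 17.26877/2 → 8, 4.31085/1 → 4; chars 84.
Subsquare: 1.26877/0.0833333 → 15 → p, 0.31085/0.0416667 → 7 → h; chars ph.
Extended square: 0.01877/0.00833333 → 2, 0.01918/0.00416667 → 4; chars 24.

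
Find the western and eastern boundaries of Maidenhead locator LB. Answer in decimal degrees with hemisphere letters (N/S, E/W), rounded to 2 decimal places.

40.00° E, 60.00° E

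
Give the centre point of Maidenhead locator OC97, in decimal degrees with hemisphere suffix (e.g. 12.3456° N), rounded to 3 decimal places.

62.500° S, 119.000° E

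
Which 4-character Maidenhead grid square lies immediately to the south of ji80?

JH89

Latitude square 0; −1 → -1, wraps to 9, carry into field.
Latitude field I = 8; −1 → 7 = H.
The longitude characters are unchanged.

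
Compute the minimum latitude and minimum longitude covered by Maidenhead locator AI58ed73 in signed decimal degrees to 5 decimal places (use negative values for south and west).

-1.86250, -169.60833

Field A=0, I=8: +0·20° lon, +8·10° lat → SW at lon -180°, lat -10°.
Square 5, 8: +5·2° lon, +8·1° lat → SW at lon -170°, lat -2°.
Subsquare e=4, d=3: +4·0.0833333° lon, +3·0.0416667° lat → SW at lon -169.667°, lat -1.875°.
Extended square 7, 3: +7·0.00833333° lon, +3·0.00416667° lat → SW at lon -169.608°, lat -1.8625°.
latitude -1.86250, longitude -169.60833.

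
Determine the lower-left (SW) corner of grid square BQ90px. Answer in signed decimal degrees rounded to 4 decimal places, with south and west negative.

70.9583, -140.7500

Field B=1, Q=16: +1·20° lon, +16·10° lat → SW at lon -160°, lat 70°.
Square 9, 0: +9·2° lon, +0·1° lat → SW at lon -142°, lat 70°.
Subsquare p=15, x=23: +15·0.0833333° lon, +23·0.0416667° lat → SW at lon -140.75°, lat 70.9583°.
latitude 70.9583, longitude -140.7500.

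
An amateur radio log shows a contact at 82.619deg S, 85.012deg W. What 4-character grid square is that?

EA77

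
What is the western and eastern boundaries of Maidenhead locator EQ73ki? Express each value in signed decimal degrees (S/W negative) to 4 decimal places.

-85.1667, -85.0833

Field E=4, Q=16: +4·20° lon, +16·10° lat → SW at lon -100°, lat 70°.
Square 7, 3: +7·2° lon, +3·1° lat → SW at lon -86°, lat 73°.
Subsquare k=10, i=8: +10·0.0833333° lon, +8·0.0416667° lat → SW at lon -85.1667°, lat 73.3333°.
Cell spans 0.0833333° lon × 0.0416667° lat.
west -85.1667, east -85.0833.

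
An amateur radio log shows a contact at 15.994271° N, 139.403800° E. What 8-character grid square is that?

PK95qx88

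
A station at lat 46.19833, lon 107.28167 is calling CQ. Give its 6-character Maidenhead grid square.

ON36pe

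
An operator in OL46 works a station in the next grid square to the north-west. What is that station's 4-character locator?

OL37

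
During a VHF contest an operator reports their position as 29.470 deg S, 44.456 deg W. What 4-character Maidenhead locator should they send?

Offset from 180°W / 90°S: lon 135.54°, lat 60.53°.
Field: lon ⌊135.54/20⌋ = 6 → G; lat ⌊60.53/10⌋ = 6 → G.
Square: lon ⌊15.54/2⌋ = 7; lat ⌊0.53/1⌋ = 0.

GG70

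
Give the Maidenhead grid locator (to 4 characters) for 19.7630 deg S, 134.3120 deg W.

Offset from 180°W / 90°S: lon 45.69°, lat 70.24°.
Field: lon ⌊45.69/20⌋ = 2 → C; lat ⌊70.24/10⌋ = 7 → H.
Square: lon ⌊5.69/2⌋ = 2; lat ⌊0.24/1⌋ = 0.

CH20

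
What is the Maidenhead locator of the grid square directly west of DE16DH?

Longitude subsquare d = 3; −1 → 2 = c.
The latitude characters are unchanged.

DE16ch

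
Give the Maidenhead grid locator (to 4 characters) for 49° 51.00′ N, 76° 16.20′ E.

MN89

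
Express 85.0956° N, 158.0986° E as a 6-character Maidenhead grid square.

Add 180° to longitude and 90° to latitude: 338.0986, 175.0956.
Field (20°×10°, letters A–R): 338.0986/20 → 16 → Q, 175.0956/10 → 17 → R; chars QR.
Square (2°×1°, digits 0–9): 18.0986/2 → 9, 5.0956/1 → 5; chars 95.
Subsquare (5′×2.5′, letters a–x): 0.0986/0.0833333 → 1 → b, 0.0956/0.0416667 → 2 → c; chars bc.

QR95bc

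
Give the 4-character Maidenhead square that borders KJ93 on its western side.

KJ83

Longitude square 9; −1 → 8.
The latitude characters are unchanged.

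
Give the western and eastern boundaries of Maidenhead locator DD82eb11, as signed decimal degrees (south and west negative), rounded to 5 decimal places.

Field D=3, D=3: +3·20° lon, +3·10° lat → SW at lon -120°, lat -60°.
Square 8, 2: +8·2° lon, +2·1° lat → SW at lon -104°, lat -58°.
Subsquare e=4, b=1: +4·0.0833333° lon, +1·0.0416667° lat → SW at lon -103.667°, lat -57.9583°.
Extended square 1, 1: +1·0.00833333° lon, +1·0.00416667° lat → SW at lon -103.658°, lat -57.9542°.
Cell spans 0.00833333° lon × 0.00416667° lat.
west -103.65833, east -103.65000.

-103.65833, -103.65000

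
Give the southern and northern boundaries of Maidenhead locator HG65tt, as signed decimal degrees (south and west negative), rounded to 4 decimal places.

-24.2083, -24.1667

Field H=7, G=6: +7·20° lon, +6·10° lat → SW at lon -40°, lat -30°.
Square 6, 5: +6·2° lon, +5·1° lat → SW at lon -28°, lat -25°.
Subsquare t=19, t=19: +19·0.0833333° lon, +19·0.0416667° lat → SW at lon -26.4167°, lat -24.2083°.
Cell spans 0.0833333° lon × 0.0416667° lat.
south -24.2083, north -24.1667.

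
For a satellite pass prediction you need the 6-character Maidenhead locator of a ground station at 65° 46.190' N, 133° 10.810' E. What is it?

Add 180° to longitude and 90° to latitude: 313.1802, 155.7698.
Field: lon ⌊313.1802/20⌋ = 15 → P; lat ⌊155.7698/10⌋ = 15 → P.
Square: lon ⌊13.1802/2⌋ = 6; lat ⌊5.7698/1⌋ = 5.
Subsquare: lon ⌊1.1802/0.0833333⌋ = 14 → o; lat ⌊0.7698/0.0416667⌋ = 18 → s.

PP65os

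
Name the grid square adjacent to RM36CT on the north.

RM36cu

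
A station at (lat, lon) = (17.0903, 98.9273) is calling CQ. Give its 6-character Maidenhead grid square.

NK97lc

Shift to the Maidenhead origin (180°W, 90°S): lon 278.9273, lat 107.0903.
Field: 278.9273/20 → 13 → N, 107.0903/10 → 10 → K; chars NK.
Square: 18.9273/2 → 9, 7.0903/1 → 7; chars 97.
Subsquare: 0.9273/0.0833333 → 11 → l, 0.0903/0.0416667 → 2 → c; chars lc.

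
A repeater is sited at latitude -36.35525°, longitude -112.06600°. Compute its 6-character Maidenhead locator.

Shift to the Maidenhead origin (180°W, 90°S): lon 67.9340, lat 53.6448.
Field: 67.9340/20 → 3 → D, 53.6448/10 → 5 → F; chars DF.
Square: 7.9340/2 → 3, 3.6448/1 → 3; chars 33.
Subsquare: 1.9340/0.0833333 → 23 → x, 0.6448/0.0416667 → 15 → p; chars xp.

DF33xp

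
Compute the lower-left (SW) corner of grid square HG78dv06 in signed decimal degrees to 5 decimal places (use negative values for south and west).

-21.10000, -25.75000

Field H=7, G=6: +7·20° lon, +6·10° lat → SW at lon -40°, lat -30°.
Square 7, 8: +7·2° lon, +8·1° lat → SW at lon -26°, lat -22°.
Subsquare d=3, v=21: +3·0.0833333° lon, +21·0.0416667° lat → SW at lon -25.75°, lat -21.125°.
Extended square 0, 6: +0·0.00833333° lon, +6·0.00416667° lat → SW at lon -25.75°, lat -21.1°.
latitude -21.10000, longitude -25.75000.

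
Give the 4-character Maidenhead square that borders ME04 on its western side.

Longitude square 0; −1 → -1, wraps to 9, carry into field.
Longitude field M = 12; −1 → 11 = L.
The latitude characters are unchanged.

LE94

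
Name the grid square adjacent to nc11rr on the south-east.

NC11sq

Longitude subsquare r = 17; +1 → 18 = s.
Latitude subsquare r = 17; −1 → 16 = q.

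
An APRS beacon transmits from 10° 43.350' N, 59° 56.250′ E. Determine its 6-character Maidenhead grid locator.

LK90xr

Offset from 180°W / 90°S: lon 239.9375°, lat 100.7225°.
Field (20°×10°, letters A–R): 239.9375/20 → 11 → L, 100.7225/10 → 10 → K; chars LK.
Square (2°×1°, digits 0–9): 19.9375/2 → 9, 0.7225/1 → 0; chars 90.
Subsquare (5′×2.5′, letters a–x): 1.9375/0.0833333 → 23 → x, 0.7225/0.0416667 → 17 → r; chars xr.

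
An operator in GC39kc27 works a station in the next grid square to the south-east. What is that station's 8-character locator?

GC39kc36

Longitude extended square 2; +1 → 3.
Latitude extended square 7; −1 → 6.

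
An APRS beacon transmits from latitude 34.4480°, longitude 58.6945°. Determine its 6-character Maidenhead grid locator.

LM94ik

Shift to the Maidenhead origin (180°W, 90°S): lon 238.6945, lat 124.4480.
Field (20°×10°, letters A–R): 238.6945/20 → 11 → L, 124.4480/10 → 12 → M; chars LM.
Square (2°×1°, digits 0–9): 18.6945/2 → 9, 4.4480/1 → 4; chars 94.
Subsquare (5′×2.5′, letters a–x): 0.6945/0.0833333 → 8 → i, 0.4480/0.0416667 → 10 → k; chars ik.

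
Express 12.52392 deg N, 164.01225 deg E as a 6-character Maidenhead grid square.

Shift to the Maidenhead origin (180°W, 90°S): lon 344.0122, lat 102.5239.
Field: 344.0122/20 → 17 → R, 102.5239/10 → 10 → K; chars RK.
Square: 4.0122/2 → 2, 2.5239/1 → 2; chars 22.
Subsquare: 0.0122/0.0833333 → 0 → a, 0.5239/0.0416667 → 12 → m; chars am.

RK22am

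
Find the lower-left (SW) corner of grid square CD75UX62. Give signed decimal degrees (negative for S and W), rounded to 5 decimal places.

-54.03333, -124.28333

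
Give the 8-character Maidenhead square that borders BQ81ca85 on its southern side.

BQ81ca84

Latitude extended square 5; −1 → 4.
The longitude characters are unchanged.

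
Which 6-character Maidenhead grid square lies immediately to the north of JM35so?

Latitude subsquare o = 14; +1 → 15 = p.
The longitude characters are unchanged.

JM35sp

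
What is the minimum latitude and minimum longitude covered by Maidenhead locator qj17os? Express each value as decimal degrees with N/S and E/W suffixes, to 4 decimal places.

7.7500° N, 143.1667° E

Field Q=16, J=9: +16·20° lon, +9·10° lat → SW at lon 140°, lat 0°.
Square 1, 7: +1·2° lon, +7·1° lat → SW at lon 142°, lat 7°.
Subsquare o=14, s=18: +14·0.0833333° lon, +18·0.0416667° lat → SW at lon 143.167°, lat 7.75°.
latitude 7.7500° N, longitude 143.1667° E.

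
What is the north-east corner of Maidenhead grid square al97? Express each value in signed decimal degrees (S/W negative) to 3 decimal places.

28.000, -160.000

Field A=0, L=11: +0·20° lon, +11·10° lat → SW at lon -180°, lat 20°.
Square 9, 7: +9·2° lon, +7·1° lat → SW at lon -162°, lat 27°.
Cell spans 2° lon × 1° lat. NE corner is SW corner plus one full cell.
latitude 28.000, longitude -160.000.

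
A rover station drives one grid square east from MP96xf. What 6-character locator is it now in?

Longitude subsquare x = 23; +1 → 24, wraps to 0 = a, carry into square.
Longitude square 9; +1 → 10, wraps to 0, carry into field.
Longitude field M = 12; +1 → 13 = N.
The latitude characters are unchanged.

NP06af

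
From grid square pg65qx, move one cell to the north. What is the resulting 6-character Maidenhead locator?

Latitude subsquare x = 23; +1 → 24, wraps to 0 = a, carry into square.
Latitude square 5; +1 → 6.
The longitude characters are unchanged.

PG66qa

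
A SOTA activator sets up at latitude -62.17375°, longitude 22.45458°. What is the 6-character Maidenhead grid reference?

KC17ft

Add 180° to longitude and 90° to latitude: 202.4546, 27.8263.
Field: 202.4546/20 → 10 → K, 27.8263/10 → 2 → C; chars KC.
Square: 2.4546/2 → 1, 7.8263/1 → 7; chars 17.
Subsquare: 0.4546/0.0833333 → 5 → f, 0.8263/0.0416667 → 19 → t; chars ft.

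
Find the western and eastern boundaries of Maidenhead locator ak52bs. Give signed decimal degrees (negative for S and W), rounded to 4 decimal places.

-169.9167, -169.8333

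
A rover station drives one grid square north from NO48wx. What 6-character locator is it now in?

Latitude subsquare x = 23; +1 → 24, wraps to 0 = a, carry into square.
Latitude square 8; +1 → 9.
The longitude characters are unchanged.

NO49wa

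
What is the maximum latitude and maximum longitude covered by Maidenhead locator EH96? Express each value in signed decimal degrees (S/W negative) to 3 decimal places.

-13.000, -80.000

Field E=4, H=7: +4·20° lon, +7·10° lat → SW at lon -100°, lat -20°.
Square 9, 6: +9·2° lon, +6·1° lat → SW at lon -82°, lat -14°.
Cell spans 2° lon × 1° lat. NE corner is SW corner plus one full cell.
latitude -13.000, longitude -80.000.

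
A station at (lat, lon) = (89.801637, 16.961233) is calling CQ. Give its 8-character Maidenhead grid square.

JR89lt52

Offset from 180°W / 90°S: lon 196.96123°, lat 179.80164°.
Field: 196.96123/20 → 9 → J, 179.80164/10 → 17 → R; chars JR.
Square: 16.96123/2 → 8, 9.80164/1 → 9; chars 89.
Subsquare: 0.96123/0.0833333 → 11 → l, 0.80164/0.0416667 → 19 → t; chars lt.
Extended square: 0.04457/0.00833333 → 5, 0.00997/0.00416667 → 2; chars 52.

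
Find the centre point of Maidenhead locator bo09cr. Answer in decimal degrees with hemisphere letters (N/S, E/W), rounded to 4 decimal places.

Field B=1, O=14: +1·20° lon, +14·10° lat → SW at lon -160°, lat 50°.
Square 0, 9: +0·2° lon, +9·1° lat → SW at lon -160°, lat 59°.
Subsquare c=2, r=17: +2·0.0833333° lon, +17·0.0416667° lat → SW at lon -159.833°, lat 59.7083°.
Cell spans 0.0833333° lon × 0.0416667° lat. Centre is SW corner plus half of each.
latitude 59.7292° N, longitude 159.7917° W.

59.7292° N, 159.7917° W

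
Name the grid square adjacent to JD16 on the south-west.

JD05

Longitude square 1; −1 → 0.
Latitude square 6; −1 → 5.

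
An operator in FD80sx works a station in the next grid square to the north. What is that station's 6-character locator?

Latitude subsquare x = 23; +1 → 24, wraps to 0 = a, carry into square.
Latitude square 0; +1 → 1.
The longitude characters are unchanged.

FD81sa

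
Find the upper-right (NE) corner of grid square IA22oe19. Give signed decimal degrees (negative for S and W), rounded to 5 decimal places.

-87.79167, -14.81667

Field I=8, A=0: +8·20° lon, +0·10° lat → SW at lon -20°, lat -90°.
Square 2, 2: +2·2° lon, +2·1° lat → SW at lon -16°, lat -88°.
Subsquare o=14, e=4: +14·0.0833333° lon, +4·0.0416667° lat → SW at lon -14.8333°, lat -87.8333°.
Extended square 1, 9: +1·0.00833333° lon, +9·0.00416667° lat → SW at lon -14.825°, lat -87.7958°.
Cell spans 0.00833333° lon × 0.00416667° lat. NE corner is SW corner plus one full cell.
latitude -87.79167, longitude -14.81667.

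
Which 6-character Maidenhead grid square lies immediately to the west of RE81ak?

RE71xk

Longitude subsquare a = 0; −1 → -1, wraps to 23 = x, carry into square.
Longitude square 8; −1 → 7.
The latitude characters are unchanged.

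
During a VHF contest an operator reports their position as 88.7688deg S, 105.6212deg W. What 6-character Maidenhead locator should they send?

Shift to the Maidenhead origin (180°W, 90°S): lon 74.3788, lat 1.2312.
Field (20°×10°, letters A–R): lon ⌊74.3788/20⌋ = 3 → D; lat ⌊1.2312/10⌋ = 0 → A.
Square (2°×1°, digits 0–9): lon ⌊14.3788/2⌋ = 7; lat ⌊1.2312/1⌋ = 1.
Subsquare (5′×2.5′, letters a–x): lon ⌊0.3788/0.0833333⌋ = 4 → e; lat ⌊0.2312/0.0416667⌋ = 5 → f.

DA71ef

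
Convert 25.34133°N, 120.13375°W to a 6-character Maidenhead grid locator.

Add 180° to longitude and 90° to latitude: 59.8662, 115.3413.
Field: 59.8662/20 → 2 → C, 115.3413/10 → 11 → L; chars CL.
Square: 19.8662/2 → 9, 5.3413/1 → 5; chars 95.
Subsquare: 1.8662/0.0833333 → 22 → w, 0.3413/0.0416667 → 8 → i; chars wi.

CL95wi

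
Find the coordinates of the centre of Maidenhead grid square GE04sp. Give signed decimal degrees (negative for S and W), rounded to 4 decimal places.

-45.3542, -58.4583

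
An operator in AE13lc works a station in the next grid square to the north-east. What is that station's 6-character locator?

AE13md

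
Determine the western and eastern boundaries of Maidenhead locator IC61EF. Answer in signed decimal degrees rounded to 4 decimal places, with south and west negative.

-7.6667, -7.5833

Field I=8, C=2: +8·20° lon, +2·10° lat → SW at lon -20°, lat -70°.
Square 6, 1: +6·2° lon, +1·1° lat → SW at lon -8°, lat -69°.
Subsquare e=4, f=5: +4·0.0833333° lon, +5·0.0416667° lat → SW at lon -7.66667°, lat -68.7917°.
Cell spans 0.0833333° lon × 0.0416667° lat.
west -7.6667, east -7.5833.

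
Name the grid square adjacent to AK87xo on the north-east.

Longitude subsquare x = 23; +1 → 24, wraps to 0 = a, carry into square.
Longitude square 8; +1 → 9.
Latitude subsquare o = 14; +1 → 15 = p.

AK97ap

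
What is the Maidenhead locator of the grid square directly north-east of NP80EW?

NP80fx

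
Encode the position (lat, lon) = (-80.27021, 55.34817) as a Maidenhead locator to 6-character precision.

Shift to the Maidenhead origin (180°W, 90°S): lon 235.3482, lat 9.7298.
Field: 235.3482/20 → 11 → L, 9.7298/10 → 0 → A; chars LA.
Square: 15.3482/2 → 7, 9.7298/1 → 9; chars 79.
Subsquare: 1.3482/0.0833333 → 16 → q, 0.7298/0.0416667 → 17 → r; chars qr.

LA79qr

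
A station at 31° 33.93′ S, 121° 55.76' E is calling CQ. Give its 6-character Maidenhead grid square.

Offset from 180°W / 90°S: lon 301.9293°, lat 58.4345°.
Field: 301.9293/20 → 15 → P, 58.4345/10 → 5 → F; chars PF.
Square: 1.9293/2 → 0, 8.4345/1 → 8; chars 08.
Subsquare: 1.9293/0.0833333 → 23 → x, 0.4345/0.0416667 → 10 → k; chars xk.

PF08xk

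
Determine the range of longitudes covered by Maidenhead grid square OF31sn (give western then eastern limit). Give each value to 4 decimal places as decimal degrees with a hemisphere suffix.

Field O=14, F=5: +14·20° lon, +5·10° lat → SW at lon 100°, lat -40°.
Square 3, 1: +3·2° lon, +1·1° lat → SW at lon 106°, lat -39°.
Subsquare s=18, n=13: +18·0.0833333° lon, +13·0.0416667° lat → SW at lon 107.5°, lat -38.4583°.
Cell spans 0.0833333° lon × 0.0416667° lat.
west 107.5000° E, east 107.5833° E.

107.5000° E, 107.5833° E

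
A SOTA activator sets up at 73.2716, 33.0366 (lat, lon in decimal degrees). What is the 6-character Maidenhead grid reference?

Offset from 180°W / 90°S: lon 213.0366°, lat 163.2716°.
Field (20°×10°, letters A–R): 213.0366/20 → 10 → K, 163.2716/10 → 16 → Q; chars KQ.
Square (2°×1°, digits 0–9): 13.0366/2 → 6, 3.2716/1 → 3; chars 63.
Subsquare (5′×2.5′, letters a–x): 1.0366/0.0833333 → 12 → m, 0.2716/0.0416667 → 6 → g; chars mg.

KQ63mg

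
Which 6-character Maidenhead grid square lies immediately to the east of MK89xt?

MK99at

Longitude subsquare x = 23; +1 → 24, wraps to 0 = a, carry into square.
Longitude square 8; +1 → 9.
The latitude characters are unchanged.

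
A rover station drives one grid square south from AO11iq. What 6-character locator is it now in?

AO11ip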